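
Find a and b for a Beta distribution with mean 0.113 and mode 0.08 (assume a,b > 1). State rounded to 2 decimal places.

a = 2.88, b = 22.58

With s = a+b: μ = a/s and mode = (a−1)/(s−2). Eliminating a = μs,
μs − 1 = m(s−2) ⇒ s(μ−m) = 1−2m ⇒ s = 0.84/0.033 = 25.4545.
So a = μs = 2.88, b = (1−μ)s = 22.58.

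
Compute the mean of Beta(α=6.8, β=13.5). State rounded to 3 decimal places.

E[X] = α/(α+β) = 6.8/20.3 = 0.335.

0.335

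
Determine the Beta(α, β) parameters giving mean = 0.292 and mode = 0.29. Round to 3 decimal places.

Let s = α+β. Mean gives α = μs = 0.292s; mode gives (α−1)/(s−2) = 0.29.
Substituting: 0.292s − 1 = 0.29(s−2) = 0.29s − 0.58, so 0.002s = 0.42 and s = 210.0000.
Then α = 0.292×210.0000 = 61.320 and β = s−α = 148.680.

α = 61.320, β = 148.680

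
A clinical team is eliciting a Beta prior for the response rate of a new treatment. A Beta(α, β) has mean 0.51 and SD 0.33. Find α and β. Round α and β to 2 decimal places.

α = 0.66, β = 0.63

Variance = 0.33² = 0.1089. The moment-matching identity α+β = μ(1−μ)/Var − 1 gives
α+β = 0.2499/0.1089 − 1 = 1.2948, so α = μ·1.2948 = 0.66 and β = (1−μ)·1.2948 = 0.63.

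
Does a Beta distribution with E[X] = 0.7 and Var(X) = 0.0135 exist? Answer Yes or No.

Yes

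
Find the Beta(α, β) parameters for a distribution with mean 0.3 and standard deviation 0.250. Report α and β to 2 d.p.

Variance = 0.250² = 0.062500. The moment-matching identity α+β = μ(1−μ)/Var − 1 gives
α+β = 0.21/0.062500 − 1 = 2.3600, so α = μ·2.3600 = 0.71 and β = (1−μ)·2.3600 = 1.65.

α = 0.71, β = 1.65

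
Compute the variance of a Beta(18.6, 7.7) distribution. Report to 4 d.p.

0.0076

Var = αβ/[(α+β)²(α+β+1)] = (18.6×7.7)/(26.3²×27.3) = 143.22/18883.137 = 0.0076.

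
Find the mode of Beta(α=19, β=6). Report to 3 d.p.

0.783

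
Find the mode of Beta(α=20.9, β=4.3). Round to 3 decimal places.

The density x^(α−1)(1−x)^(β−1) is maximised at (α−1)/(α+β−2) = 19.9/23.2 = 0.858.

0.858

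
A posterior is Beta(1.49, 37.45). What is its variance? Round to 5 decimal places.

0.00092

α+β = 38.94 and αβ = 55.8005, so Var = αβ/[(α+β)²(α+β+1)] = 55.8005/60561.964584 = 0.00092.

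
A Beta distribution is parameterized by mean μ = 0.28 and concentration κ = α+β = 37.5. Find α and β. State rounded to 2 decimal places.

α = μκ = 0.28×37.5 = 10.50 and β = (1−μ)κ = 0.72×37.5 = 27.00.

α = 10.50, β = 27.00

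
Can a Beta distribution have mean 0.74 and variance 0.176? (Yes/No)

Yes

A Beta with mean μ has variance μ(1−μ)/(α+β+1) < μ(1−μ).
Here μ(1−μ) = 0.74×0.26 = 0.1924, and 0.176 < 0.1924.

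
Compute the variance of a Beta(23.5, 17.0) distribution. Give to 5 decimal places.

0.00587

μ = 23.5/40.5 = 0.580247; Var = μ(1−μ)/(α+β+1) = 0.2435604/41.5 = 0.00587.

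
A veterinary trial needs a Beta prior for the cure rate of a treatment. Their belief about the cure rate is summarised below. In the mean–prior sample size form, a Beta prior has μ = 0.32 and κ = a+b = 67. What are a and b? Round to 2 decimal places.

a = 21.44, b = 45.56

a = μκ = 0.32×67 = 21.44 and b = (1−μ)κ = 0.68×67 = 45.56.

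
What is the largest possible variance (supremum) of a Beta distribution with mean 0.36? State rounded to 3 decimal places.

0.230

Var = μ(1−μ)/(α+β+1), which approaches μ(1−μ) as α+β → 0.
So the supremum is μ(1−μ) = 0.36×0.64 = 0.230.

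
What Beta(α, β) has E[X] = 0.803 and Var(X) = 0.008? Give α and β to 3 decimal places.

Let s = α+β. The Beta variance is μ(1−μ)/(s+1).
So s+1 = μ(1−μ)/σ² = (0.803×0.197)/0.008 = 0.158191/0.008 = 19.7739, giving s = 18.7739.
Then α = μs = 0.803×18.7739 = 15.075 and β = (1−μ)s = 0.197×18.7739 = 3.698.

α = 15.075, β = 3.698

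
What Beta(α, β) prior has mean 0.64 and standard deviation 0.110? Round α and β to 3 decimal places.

First σ² = 0.012100. Setting α = μn, β = (1−μ)n with n = α+β,
μ(1−μ)/(n+1) = 0.012100 ⇒ n+1 = 0.2304/0.012100 = 19.0413 ⇒ n = 18.0413.
Hence α = 0.64×18.0413 = 11.546, β = 0.36×18.0413 = 6.495.

α = 11.546, β = 6.495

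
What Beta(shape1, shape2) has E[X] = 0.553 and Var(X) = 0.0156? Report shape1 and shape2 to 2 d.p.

shape1 = 8.21, shape2 = 6.64

By moment matching, shape1+shape2 = μ(1−μ)/σ² − 1 = (0.553·0.447)/0.0156 − 1 = 15.8456 − 1 = 14.8456.
Since shape1/(shape1+shape2) = μ, shape1 = 0.553·14.8456 = 8.21 and shape2 = 0.447·14.8456 = 6.64.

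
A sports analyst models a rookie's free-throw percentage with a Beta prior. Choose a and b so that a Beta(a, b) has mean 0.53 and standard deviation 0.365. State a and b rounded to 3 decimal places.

a = 0.461, b = 0.409

σ² = 0.365² = 0.133225.
With s = a+b, Var = μ(1−μ)/(s+1), so s+1 = (0.53×0.47)/0.133225 = 1.8698 and s = 0.8698.
a = μs = 0.461, b = (1−μ)s = 0.409.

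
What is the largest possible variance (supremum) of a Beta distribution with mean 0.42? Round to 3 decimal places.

0.244

For fixed mean μ the Beta variance is μ(1−μ)/(α+β+1), increasing as α+β decreases.
Its least upper bound (not attained) is μ(1−μ) = 0.42·0.58 = 0.244.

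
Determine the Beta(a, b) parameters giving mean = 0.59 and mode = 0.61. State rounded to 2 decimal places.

a = 6.49, b = 4.51

Let s = a+b. Mean gives a = μs = 0.59s; mode gives (a−1)/(s−2) = 0.61.
Substituting: 0.59s − 1 = 0.61(s−2) = 0.61s − 1.22, so -0.02s = -0.22 and s = 11.0000.
Then a = 0.59×11.0000 = 6.49 and b = s−a = 4.51.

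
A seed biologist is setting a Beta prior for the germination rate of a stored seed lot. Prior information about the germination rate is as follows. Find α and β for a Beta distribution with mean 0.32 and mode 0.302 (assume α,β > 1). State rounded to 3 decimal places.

α = 7.040, β = 14.960

Let s = α+β. Mean gives α = μs = 0.32s; mode gives (α−1)/(s−2) = 0.302.
Substituting: 0.32s − 1 = 0.302(s−2) = 0.302s − 0.604, so 0.018s = 0.396 and s = 22.0000.
Then α = 0.32×22.0000 = 7.040 and β = s−α = 14.960.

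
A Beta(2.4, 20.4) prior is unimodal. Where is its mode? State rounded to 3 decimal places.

0.067

The density x^(α−1)(1−x)^(β−1) is maximised at (α−1)/(α+β−2) = 1.4/20.8 = 0.067.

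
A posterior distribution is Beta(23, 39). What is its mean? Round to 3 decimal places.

The Beta mean is α/(α+β) = 23/(23+39) = 0.371.

0.371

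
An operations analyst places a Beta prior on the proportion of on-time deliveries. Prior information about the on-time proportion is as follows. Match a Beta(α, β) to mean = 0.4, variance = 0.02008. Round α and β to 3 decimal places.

α = 4.381, β = 6.571

By moment matching, α+β = μ(1−μ)/σ² − 1 = (0.4·0.6)/0.02008 − 1 = 11.9522 − 1 = 10.9522.
Since α/(α+β) = μ, α = 0.4·10.9522 = 4.381 and β = 0.6·10.9522 = 6.571.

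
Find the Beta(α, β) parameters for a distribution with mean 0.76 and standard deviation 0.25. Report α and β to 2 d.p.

Variance = 0.25² = 0.0625. The moment-matching identity α+β = μ(1−μ)/Var − 1 gives
α+β = 0.1824/0.0625 − 1 = 1.9184, so α = μ·1.9184 = 1.46 and β = (1−μ)·1.9184 = 0.46.

α = 1.46, β = 0.46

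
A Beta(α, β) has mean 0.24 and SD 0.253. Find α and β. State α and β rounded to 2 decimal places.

α = 0.44, β = 1.41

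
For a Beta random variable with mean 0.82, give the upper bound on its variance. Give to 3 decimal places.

0.148

For fixed mean μ the Beta variance is μ(1−μ)/(α+β+1), increasing as α+β decreases.
Its least upper bound (not attained) is μ(1−μ) = 0.82·0.18 = 0.148.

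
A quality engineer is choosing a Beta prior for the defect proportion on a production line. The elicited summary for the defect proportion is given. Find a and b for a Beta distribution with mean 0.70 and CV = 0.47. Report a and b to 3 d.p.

a = 0.658, b = 0.282

Var = (CV·μ)² = (0.47×0.70)² = 0.108241.
a+b = μ(1−μ)/Var − 1 = 0.2100/0.108241 − 1 = 0.9401.
Thus a = 0.70·0.9401 = 0.658 and b = 0.30·0.9401 = 0.282.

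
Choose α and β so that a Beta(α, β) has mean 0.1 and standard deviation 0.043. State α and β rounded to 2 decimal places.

α = 4.77, β = 42.91

First σ² = 0.001849. Setting α = μn, β = (1−μ)n with n = α+β,
μ(1−μ)/(n+1) = 0.001849 ⇒ n+1 = 0.09/0.001849 = 48.6750 ⇒ n = 47.6750.
Hence α = 0.1×47.6750 = 4.77, β = 0.9×47.6750 = 42.91.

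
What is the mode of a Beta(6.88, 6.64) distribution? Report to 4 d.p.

0.5104

With α,β > 1, mode = (α−1)/(α+β−2) = 5.88/11.52 = 0.5104.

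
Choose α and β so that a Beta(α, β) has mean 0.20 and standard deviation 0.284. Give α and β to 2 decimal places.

α = 0.20, β = 0.79

σ² = 0.284² = 0.080656.
With s = α+β, Var = μ(1−μ)/(s+1), so s+1 = (0.20×0.80)/0.080656 = 1.9837 and s = 0.9837.
α = μs = 0.20, β = (1−μ)s = 0.79.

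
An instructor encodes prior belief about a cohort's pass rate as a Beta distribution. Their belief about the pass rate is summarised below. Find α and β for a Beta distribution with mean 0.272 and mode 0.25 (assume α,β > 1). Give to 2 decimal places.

α = 6.18, β = 16.55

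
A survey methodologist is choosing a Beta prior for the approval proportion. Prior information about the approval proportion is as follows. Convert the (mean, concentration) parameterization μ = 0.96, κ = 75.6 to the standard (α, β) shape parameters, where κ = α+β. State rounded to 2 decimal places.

Split κ in proportion μ : (1−μ): α = 0.96·75.6 = 72.58, β = 75.6 − 72.58 = 3.02.

α = 72.58, β = 3.02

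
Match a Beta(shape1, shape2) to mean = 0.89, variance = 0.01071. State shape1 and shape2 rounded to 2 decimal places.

Write ν = shape1+shape2; then shape1 = μν and Var = μ(1−μ)/(ν+1).
ν = μ(1−μ)/Var − 1 = 0.0979/0.01071 − 1 = 8.1410.
shape1 = 0.89·8.1410 = 7.25, shape2 = 0.11·8.1410 = 0.90.

shape1 = 7.25, shape2 = 0.90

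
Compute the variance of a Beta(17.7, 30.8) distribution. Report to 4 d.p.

0.0047

Var = αβ/[(α+β)²(α+β+1)] = (17.7×30.8)/(48.5²×49.5) = 545.16/116436.375 = 0.0047.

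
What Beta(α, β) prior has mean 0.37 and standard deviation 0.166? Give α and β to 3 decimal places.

α = 2.760, β = 4.699

First σ² = 0.027556. Setting α = μn, β = (1−μ)n with n = α+β,
μ(1−μ)/(n+1) = 0.027556 ⇒ n+1 = 0.2331/0.027556 = 8.4591 ⇒ n = 7.4591.
Hence α = 0.37×7.4591 = 2.760, β = 0.63×7.4591 = 4.699.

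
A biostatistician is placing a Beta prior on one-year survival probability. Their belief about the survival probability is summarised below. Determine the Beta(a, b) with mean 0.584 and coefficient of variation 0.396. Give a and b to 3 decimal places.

a = 2.069, b = 1.474

σ = CV·μ = 0.396×0.584 = 0.23126, so σ² = 0.053483.
s+1 = μ(1−μ)/σ² = 0.242944/0.053483 = 4.5424, so s = a+b = 3.5424.
a = μs = 2.069, b = (1−μ)s = 1.474.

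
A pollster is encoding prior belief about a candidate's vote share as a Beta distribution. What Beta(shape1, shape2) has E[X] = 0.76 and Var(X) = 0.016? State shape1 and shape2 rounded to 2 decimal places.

shape1 = 7.90, shape2 = 2.50

Let s = shape1+shape2. The Beta variance is μ(1−μ)/(s+1).
So s+1 = μ(1−μ)/σ² = (0.76×0.24)/0.016 = 0.1824/0.016 = 11.4000, giving s = 10.4000.
Then shape1 = μs = 0.76×10.4000 = 7.90 and shape2 = (1−μ)s = 0.24×10.4000 = 2.50.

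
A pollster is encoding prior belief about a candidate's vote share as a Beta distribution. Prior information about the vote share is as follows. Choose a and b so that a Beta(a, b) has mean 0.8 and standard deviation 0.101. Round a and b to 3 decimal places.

a = 11.748, b = 2.937

First σ² = 0.010201. Setting a = μn, b = (1−μ)n with n = a+b,
μ(1−μ)/(n+1) = 0.010201 ⇒ n+1 = 0.16/0.010201 = 15.6847 ⇒ n = 14.6847.
Hence a = 0.8×14.6847 = 11.748, b = 0.2×14.6847 = 2.937.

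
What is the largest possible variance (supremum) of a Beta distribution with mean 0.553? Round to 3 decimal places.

0.247

For fixed mean μ the Beta variance is μ(1−μ)/(α+β+1), increasing as α+β decreases.
Its least upper bound (not attained) is μ(1−μ) = 0.553·0.447 = 0.247.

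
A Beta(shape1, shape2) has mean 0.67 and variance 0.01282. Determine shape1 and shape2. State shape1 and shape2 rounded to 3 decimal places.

shape1 = 10.885, shape2 = 5.361

By moment matching, shape1+shape2 = μ(1−μ)/σ² − 1 = (0.67·0.33)/0.01282 − 1 = 17.2465 − 1 = 16.2465.
Since shape1/(shape1+shape2) = μ, shape1 = 0.67·16.2465 = 10.885 and shape2 = 0.33·16.2465 = 5.361.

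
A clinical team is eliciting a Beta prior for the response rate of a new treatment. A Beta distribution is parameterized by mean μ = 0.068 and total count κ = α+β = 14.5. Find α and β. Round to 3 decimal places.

α = 0.986, β = 13.514

Split κ in proportion μ : (1−μ): α = 0.068·14.5 = 0.986, β = 14.5 − 0.986 = 13.514.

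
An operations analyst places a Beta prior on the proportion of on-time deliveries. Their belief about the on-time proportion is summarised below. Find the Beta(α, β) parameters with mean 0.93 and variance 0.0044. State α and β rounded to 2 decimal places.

By moment matching, α+β = μ(1−μ)/σ² − 1 = (0.93·0.07)/0.0044 − 1 = 14.7955 − 1 = 13.7955.
Since α/(α+β) = μ, α = 0.93·13.7955 = 12.83 and β = 0.07·13.7955 = 0.97.

α = 12.83, β = 0.97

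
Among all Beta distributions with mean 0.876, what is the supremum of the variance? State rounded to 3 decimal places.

0.109

Var = μ(1−μ)/(α+β+1), which approaches μ(1−μ) as α+β → 0.
So the supremum is μ(1−μ) = 0.876×0.124 = 0.109.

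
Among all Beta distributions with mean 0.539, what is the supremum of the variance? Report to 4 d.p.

0.2485

Var = μ(1−μ)/(α+β+1), which approaches μ(1−μ) as α+β → 0.
So the supremum is μ(1−μ) = 0.539×0.461 = 0.2485.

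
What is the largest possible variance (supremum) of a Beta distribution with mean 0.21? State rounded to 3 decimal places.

0.166

Var = μ(1−μ)/(α+β+1), which approaches μ(1−μ) as α+β → 0.
So the supremum is μ(1−μ) = 0.21×0.79 = 0.166.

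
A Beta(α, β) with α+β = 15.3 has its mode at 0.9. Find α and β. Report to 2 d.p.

For α,β>1 the mode is (α−1)/(α+β−2), so α = mode·(κ−2)+1 = 0.9×13.3+1 = 12.97.
And β = (1−mode)·(κ−2)+1 = 0.1×13.3+1 = 2.33.

α = 12.97, β = 2.33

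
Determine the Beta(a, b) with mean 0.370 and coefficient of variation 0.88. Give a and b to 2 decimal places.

a = 0.44, b = 0.76

Var = (CV·μ)² = (0.88×0.370)² = 0.106015.
a+b = μ(1−μ)/Var − 1 = 0.233100/0.106015 − 1 = 1.1987.
Thus a = 0.370·1.1987 = 0.44 and b = 0.630·1.1987 = 0.76.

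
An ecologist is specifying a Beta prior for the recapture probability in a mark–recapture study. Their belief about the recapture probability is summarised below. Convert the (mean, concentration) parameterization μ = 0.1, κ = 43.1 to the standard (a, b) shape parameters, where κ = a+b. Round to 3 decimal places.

a = 4.310, b = 38.790

Split κ in proportion μ : (1−μ): a = 0.1·43.1 = 4.310, b = 43.1 − 4.310 = 38.790.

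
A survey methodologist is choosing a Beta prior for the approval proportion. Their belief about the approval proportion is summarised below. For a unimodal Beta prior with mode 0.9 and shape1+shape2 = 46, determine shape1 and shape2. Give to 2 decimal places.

Mode = (shape1−1)/(κ−2) with κ = shape1+shape2, so shape1−1 = 0.9·44 = 39.60.
shape1 = 40.60; shape2 = κ − shape1 = 5.40.

shape1 = 40.60, shape2 = 5.40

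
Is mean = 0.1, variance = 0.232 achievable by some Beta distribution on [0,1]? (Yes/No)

For any Beta, Var(X) < E[X]·(1−E[X]).
Here μ(1−μ) = 0.1×0.9 = 0.09, and 0.232 ≥ 0.09.

No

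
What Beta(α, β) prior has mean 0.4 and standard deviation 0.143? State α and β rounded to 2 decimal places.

First σ² = 0.020449. Setting α = μn, β = (1−μ)n with n = α+β,
μ(1−μ)/(n+1) = 0.020449 ⇒ n+1 = 0.24/0.020449 = 11.7365 ⇒ n = 10.7365.
Hence α = 0.4×10.7365 = 4.29, β = 0.6×10.7365 = 6.44.

α = 4.29, β = 6.44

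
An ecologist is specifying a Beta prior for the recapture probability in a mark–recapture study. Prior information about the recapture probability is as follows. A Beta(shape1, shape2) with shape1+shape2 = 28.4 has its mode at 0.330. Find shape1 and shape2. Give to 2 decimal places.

Mode = (shape1−1)/(κ−2) with κ = shape1+shape2, so shape1−1 = 0.330·26.4 = 8.71.
shape1 = 9.71; shape2 = κ − shape1 = 18.69.

shape1 = 9.71, shape2 = 18.69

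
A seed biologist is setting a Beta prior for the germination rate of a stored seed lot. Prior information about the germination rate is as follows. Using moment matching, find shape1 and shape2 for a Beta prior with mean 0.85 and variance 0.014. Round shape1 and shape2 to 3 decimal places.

shape1 = 6.891, shape2 = 1.216

Write ν = shape1+shape2; then shape1 = μν and Var = μ(1−μ)/(ν+1).
ν = μ(1−μ)/Var − 1 = 0.1275/0.014 − 1 = 8.1071.
shape1 = 0.85·8.1071 = 6.891, shape2 = 0.15·8.1071 = 1.216.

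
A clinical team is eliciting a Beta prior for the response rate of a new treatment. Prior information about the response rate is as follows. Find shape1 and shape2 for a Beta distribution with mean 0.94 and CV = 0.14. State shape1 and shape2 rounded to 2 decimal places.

shape1 = 2.12, shape2 = 0.14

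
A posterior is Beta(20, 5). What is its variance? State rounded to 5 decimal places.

Var = αβ/[(α+β)²(α+β+1)] = (20×5)/(25²×26) = 100/16250 = 0.00615.

0.00615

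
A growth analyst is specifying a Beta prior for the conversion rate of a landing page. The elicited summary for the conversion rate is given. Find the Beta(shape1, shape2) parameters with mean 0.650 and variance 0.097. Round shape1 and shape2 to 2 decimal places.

Write ν = shape1+shape2; then shape1 = μν and Var = μ(1−μ)/(ν+1).
ν = μ(1−μ)/Var − 1 = 0.227500/0.097 − 1 = 1.3454.
shape1 = 0.650·1.3454 = 0.87, shape2 = 0.350·1.3454 = 0.47.

shape1 = 0.87, shape2 = 0.47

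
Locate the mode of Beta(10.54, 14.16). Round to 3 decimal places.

0.420

The density x^(α−1)(1−x)^(β−1) is maximised at (α−1)/(α+β−2) = 9.54/22.70 = 0.420.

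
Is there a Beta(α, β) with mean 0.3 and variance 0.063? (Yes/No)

For any Beta, Var(X) < E[X]·(1−E[X]).
Here μ(1−μ) = 0.3×0.7 = 0.21, and 0.063 < 0.21.

Yes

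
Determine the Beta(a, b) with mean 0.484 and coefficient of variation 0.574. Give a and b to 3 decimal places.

Var = (CV·μ)² = (0.574×0.484)² = 0.077182.
a+b = μ(1−μ)/Var − 1 = 0.249744/0.077182 − 1 = 2.2358.
Thus a = 0.484·2.2358 = 1.082 and b = 0.516·2.2358 = 1.154.

a = 1.082, b = 1.154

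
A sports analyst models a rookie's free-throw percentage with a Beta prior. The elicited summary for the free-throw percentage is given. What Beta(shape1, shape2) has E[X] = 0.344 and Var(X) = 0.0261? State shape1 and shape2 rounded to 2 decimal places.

By moment matching, shape1+shape2 = μ(1−μ)/σ² − 1 = (0.344·0.656)/0.0261 − 1 = 8.6461 − 1 = 7.6461.
Since shape1/(shape1+shape2) = μ, shape1 = 0.344·7.6461 = 2.63 and shape2 = 0.656·7.6461 = 5.02.

shape1 = 2.63, shape2 = 5.02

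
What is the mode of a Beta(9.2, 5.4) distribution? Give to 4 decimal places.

The density x^(α−1)(1−x)^(β−1) is maximised at (α−1)/(α+β−2) = 8.2/12.6 = 0.6508.

0.6508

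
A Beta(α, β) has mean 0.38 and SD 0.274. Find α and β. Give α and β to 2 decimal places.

α = 0.81, β = 1.33

Variance = 0.274² = 0.075076. The moment-matching identity α+β = μ(1−μ)/Var − 1 gives
α+β = 0.2356/0.075076 − 1 = 2.1382, so α = μ·2.1382 = 0.81 and β = (1−μ)·2.1382 = 1.33.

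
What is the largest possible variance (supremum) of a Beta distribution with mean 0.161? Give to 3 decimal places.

0.135

For fixed mean μ the Beta variance is μ(1−μ)/(α+β+1), increasing as α+β decreases.
Its least upper bound (not attained) is μ(1−μ) = 0.161·0.839 = 0.135.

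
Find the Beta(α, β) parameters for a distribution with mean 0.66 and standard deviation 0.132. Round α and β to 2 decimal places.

α = 7.84, β = 4.04

First σ² = 0.017424. Setting α = μn, β = (1−μ)n with n = α+β,
μ(1−μ)/(n+1) = 0.017424 ⇒ n+1 = 0.2244/0.017424 = 12.8788 ⇒ n = 11.8788.
Hence α = 0.66×11.8788 = 7.84, β = 0.34×11.8788 = 4.04.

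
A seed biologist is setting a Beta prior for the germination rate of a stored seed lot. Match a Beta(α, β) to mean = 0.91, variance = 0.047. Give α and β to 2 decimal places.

Write ν = α+β; then α = μν and Var = μ(1−μ)/(ν+1).
ν = μ(1−μ)/Var − 1 = 0.0819/0.047 − 1 = 0.7426.
α = 0.91·0.7426 = 0.68, β = 0.09·0.7426 = 0.07.

α = 0.68, β = 0.07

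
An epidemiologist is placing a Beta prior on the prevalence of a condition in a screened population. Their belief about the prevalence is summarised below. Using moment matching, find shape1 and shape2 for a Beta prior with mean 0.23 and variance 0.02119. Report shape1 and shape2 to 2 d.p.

shape1 = 1.69, shape2 = 5.67

By moment matching, shape1+shape2 = μ(1−μ)/σ² − 1 = (0.23·0.77)/0.02119 − 1 = 8.3577 − 1 = 7.3577.
Since shape1/(shape1+shape2) = μ, shape1 = 0.23·7.3577 = 1.69 and shape2 = 0.77·7.3577 = 5.67.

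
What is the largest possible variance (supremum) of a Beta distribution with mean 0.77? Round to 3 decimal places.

0.177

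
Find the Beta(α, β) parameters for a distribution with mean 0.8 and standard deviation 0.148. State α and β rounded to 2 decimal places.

α = 5.04, β = 1.26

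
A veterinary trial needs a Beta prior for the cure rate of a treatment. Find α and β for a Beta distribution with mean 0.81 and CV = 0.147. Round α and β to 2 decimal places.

α = 7.98, β = 1.87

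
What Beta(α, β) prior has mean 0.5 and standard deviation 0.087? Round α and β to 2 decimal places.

α = 16.01, β = 16.01

σ² = 0.087² = 0.007569.
With s = α+β, Var = μ(1−μ)/(s+1), so s+1 = (0.5×0.5)/0.007569 = 33.0295 and s = 32.0295.
α = μs = 16.01, β = (1−μ)s = 16.01.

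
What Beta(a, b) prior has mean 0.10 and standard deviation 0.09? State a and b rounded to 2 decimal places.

Variance = 0.09² = 0.0081. The moment-matching identity a+b = μ(1−μ)/Var − 1 gives
a+b = 0.0900/0.0081 − 1 = 10.1111, so a = μ·10.1111 = 1.01 and b = (1−μ)·10.1111 = 9.10.

a = 1.01, b = 9.10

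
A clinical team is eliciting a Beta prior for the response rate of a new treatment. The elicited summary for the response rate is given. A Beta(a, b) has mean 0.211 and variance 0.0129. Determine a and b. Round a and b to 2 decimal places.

By moment matching, a+b = μ(1−μ)/σ² − 1 = (0.211·0.789)/0.0129 − 1 = 12.9053 − 1 = 11.9053.
Since a/(a+b) = μ, a = 0.211·11.9053 = 2.51 and b = 0.789·11.9053 = 9.39.

a = 2.51, b = 9.39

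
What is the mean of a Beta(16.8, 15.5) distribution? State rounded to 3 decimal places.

0.520

E[X] = α/(α+β) = 16.8/32.3 = 0.520.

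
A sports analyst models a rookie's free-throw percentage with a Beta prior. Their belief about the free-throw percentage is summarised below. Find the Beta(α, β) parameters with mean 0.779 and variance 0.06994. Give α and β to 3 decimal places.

Let s = α+β. The Beta variance is μ(1−μ)/(s+1).
So s+1 = μ(1−μ)/σ² = (0.779×0.221)/0.06994 = 0.172159/0.06994 = 2.4615, giving s = 1.4615.
Then α = μs = 0.779×1.4615 = 1.139 and β = (1−μ)s = 0.221×1.4615 = 0.323.

α = 1.139, β = 0.323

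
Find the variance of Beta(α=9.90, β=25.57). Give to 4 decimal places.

0.0055

Var = αβ/[(α+β)²(α+β+1)] = (9.90×25.57)/(35.47²×36.47) = 253.1430/45883.669223 = 0.0055.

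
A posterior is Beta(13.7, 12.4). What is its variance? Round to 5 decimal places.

0.00920

Var = αβ/[(α+β)²(α+β+1)] = (13.7×12.4)/(26.1²×27.1) = 169.88/18460.791 = 0.00920.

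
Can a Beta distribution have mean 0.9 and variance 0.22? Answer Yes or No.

No

For any Beta, Var(X) < E[X]·(1−E[X]).
Here μ(1−μ) = 0.9×0.1 = 0.09, and 0.22 ≥ 0.09.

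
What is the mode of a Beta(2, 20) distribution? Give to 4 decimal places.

0.0500

The density x^(α−1)(1−x)^(β−1) is maximised at (α−1)/(α+β−2) = 1/20 = 0.0500.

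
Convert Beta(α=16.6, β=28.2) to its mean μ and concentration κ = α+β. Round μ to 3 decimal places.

μ = 0.371, κ = 44.8

κ = α+β = 16.6+28.2 = 44.8; μ = α/κ = 16.6/44.8 = 0.371.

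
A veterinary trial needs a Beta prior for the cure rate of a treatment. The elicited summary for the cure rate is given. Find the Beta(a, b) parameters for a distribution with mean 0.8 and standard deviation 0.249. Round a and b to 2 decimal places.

First σ² = 0.062001. Setting a = μn, b = (1−μ)n with n = a+b,
μ(1−μ)/(n+1) = 0.062001 ⇒ n+1 = 0.16/0.062001 = 2.5806 ⇒ n = 1.5806.
Hence a = 0.8×1.5806 = 1.26, b = 0.2×1.5806 = 0.32.

a = 1.26, b = 0.32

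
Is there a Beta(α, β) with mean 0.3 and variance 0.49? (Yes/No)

No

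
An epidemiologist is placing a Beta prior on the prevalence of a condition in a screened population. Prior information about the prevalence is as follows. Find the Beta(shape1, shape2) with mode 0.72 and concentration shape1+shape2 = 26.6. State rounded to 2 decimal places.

For shape1,shape2>1 the mode is (shape1−1)/(shape1+shape2−2), so shape1 = mode·(κ−2)+1 = 0.72×24.6+1 = 18.71.
And shape2 = (1−mode)·(κ−2)+1 = 0.28×24.6+1 = 7.89.

shape1 = 18.71, shape2 = 7.89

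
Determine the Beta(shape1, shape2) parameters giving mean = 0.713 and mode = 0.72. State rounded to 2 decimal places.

shape1 = 44.82, shape2 = 18.04

Let s = shape1+shape2. Mean gives shape1 = μs = 0.713s; mode gives (shape1−1)/(s−2) = 0.72.
Substituting: 0.713s − 1 = 0.72(s−2) = 0.72s − 1.44, so -0.007s = -0.44 and s = 62.8571.
Then shape1 = 0.713×62.8571 = 44.82 and shape2 = s−shape1 = 18.04.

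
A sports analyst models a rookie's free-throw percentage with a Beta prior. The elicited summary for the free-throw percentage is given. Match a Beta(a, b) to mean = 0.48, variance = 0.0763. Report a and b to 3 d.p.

Write ν = a+b; then a = μν and Var = μ(1−μ)/(ν+1).
ν = μ(1−μ)/Var − 1 = 0.2496/0.0763 − 1 = 2.2713.
a = 0.48·2.2713 = 1.090, b = 0.52·2.2713 = 1.181.

a = 1.090, b = 1.181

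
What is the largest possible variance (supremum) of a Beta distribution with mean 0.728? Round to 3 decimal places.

For fixed mean μ the Beta variance is μ(1−μ)/(α+β+1), increasing as α+β decreases.
Its least upper bound (not attained) is μ(1−μ) = 0.728·0.272 = 0.198.

0.198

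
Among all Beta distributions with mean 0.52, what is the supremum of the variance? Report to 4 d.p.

0.2496

Var = μ(1−μ)/(α+β+1), which approaches μ(1−μ) as α+β → 0.
So the supremum is μ(1−μ) = 0.52×0.48 = 0.2496.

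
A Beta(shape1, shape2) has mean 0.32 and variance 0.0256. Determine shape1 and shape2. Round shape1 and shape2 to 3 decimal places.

Write ν = shape1+shape2; then shape1 = μν and Var = μ(1−μ)/(ν+1).
ν = μ(1−μ)/Var − 1 = 0.2176/0.0256 − 1 = 7.5000.
shape1 = 0.32·7.5000 = 2.400, shape2 = 0.68·7.5000 = 5.100.

shape1 = 2.400, shape2 = 5.100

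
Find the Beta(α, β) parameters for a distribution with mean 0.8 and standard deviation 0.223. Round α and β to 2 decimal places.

α = 1.77, β = 0.44

σ² = 0.223² = 0.049729.
With s = α+β, Var = μ(1−μ)/(s+1), so s+1 = (0.8×0.2)/0.049729 = 3.2174 and s = 2.2174.
α = μs = 1.77, β = (1−μ)s = 0.44.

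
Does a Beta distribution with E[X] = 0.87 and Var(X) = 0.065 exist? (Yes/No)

Yes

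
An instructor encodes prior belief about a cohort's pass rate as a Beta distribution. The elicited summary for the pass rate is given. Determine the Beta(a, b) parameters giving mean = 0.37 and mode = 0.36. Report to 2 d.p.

a = 10.36, b = 17.64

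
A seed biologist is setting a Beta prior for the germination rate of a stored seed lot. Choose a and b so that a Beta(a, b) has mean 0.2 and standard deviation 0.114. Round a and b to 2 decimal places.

First σ² = 0.012996. Setting a = μn, b = (1−μ)n with n = a+b,
μ(1−μ)/(n+1) = 0.012996 ⇒ n+1 = 0.16/0.012996 = 12.3115 ⇒ n = 11.3115.
Hence a = 0.2×11.3115 = 2.26, b = 0.8×11.3115 = 9.05.

a = 2.26, b = 9.05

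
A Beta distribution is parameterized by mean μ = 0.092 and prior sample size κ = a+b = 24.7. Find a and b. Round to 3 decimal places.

Split κ in proportion μ : (1−μ): a = 0.092·24.7 = 2.272, b = 24.7 − 2.272 = 22.428.

a = 2.272, b = 22.428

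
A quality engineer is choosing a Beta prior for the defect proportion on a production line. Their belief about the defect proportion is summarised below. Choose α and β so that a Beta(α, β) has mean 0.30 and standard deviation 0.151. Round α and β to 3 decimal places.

α = 2.463, β = 5.747

Variance = 0.151² = 0.022801. The moment-matching identity α+β = μ(1−μ)/Var − 1 gives
α+β = 0.2100/0.022801 − 1 = 8.2101, so α = μ·8.2101 = 2.463 and β = (1−μ)·8.2101 = 5.747.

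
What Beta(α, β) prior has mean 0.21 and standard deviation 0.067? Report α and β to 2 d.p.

α = 7.55, β = 28.41

σ² = 0.067² = 0.004489.
With s = α+β, Var = μ(1−μ)/(s+1), so s+1 = (0.21×0.79)/0.004489 = 36.9570 and s = 35.9570.
α = μs = 7.55, β = (1−μ)s = 28.41.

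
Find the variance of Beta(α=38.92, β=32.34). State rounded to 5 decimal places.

μ = 38.92/71.26 = 0.546169; Var = μ(1−μ)/(α+β+1) = 0.2478684/72.26 = 0.00343.

0.00343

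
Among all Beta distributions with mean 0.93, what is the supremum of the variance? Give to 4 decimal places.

Var = μ(1−μ)/(α+β+1), which approaches μ(1−μ) as α+β → 0.
So the supremum is μ(1−μ) = 0.93×0.07 = 0.0651.

0.0651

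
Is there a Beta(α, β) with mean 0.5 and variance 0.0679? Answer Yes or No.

Yes

A Beta with mean μ has variance μ(1−μ)/(α+β+1) < μ(1−μ).
Here μ(1−μ) = 0.5×0.5 = 0.25, and 0.0679 < 0.25.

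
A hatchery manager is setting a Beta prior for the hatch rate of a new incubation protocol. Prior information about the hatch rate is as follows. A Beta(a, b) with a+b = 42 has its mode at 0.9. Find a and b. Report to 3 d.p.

Mode = (a−1)/(κ−2) with κ = a+b, so a−1 = 0.9·40 = 36.000.
a = 37.000; b = κ − a = 5.000.

a = 37.000, b = 5.000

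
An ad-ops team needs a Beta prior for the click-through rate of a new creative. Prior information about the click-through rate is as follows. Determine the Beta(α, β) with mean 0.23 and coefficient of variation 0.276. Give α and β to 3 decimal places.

α = 9.878, β = 33.070

σ = CV·μ = 0.276×0.23 = 0.06348, so σ² = 0.004030.
s+1 = μ(1−μ)/σ² = 0.1771/0.004030 = 43.9486, so s = α+β = 42.9486.
α = μs = 9.878, β = (1−μ)s = 33.070.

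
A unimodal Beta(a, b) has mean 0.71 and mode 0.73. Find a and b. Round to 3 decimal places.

With s = a+b: μ = a/s and mode = (a−1)/(s−2). Eliminating a = μs,
μs − 1 = m(s−2) ⇒ s(μ−m) = 1−2m ⇒ s = -0.46/-0.02 = 23.0000.
So a = μs = 16.330, b = (1−μ)s = 6.670.

a = 16.330, b = 6.670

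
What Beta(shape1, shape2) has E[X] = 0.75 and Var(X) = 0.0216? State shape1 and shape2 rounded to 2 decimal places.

shape1 = 5.76, shape2 = 1.92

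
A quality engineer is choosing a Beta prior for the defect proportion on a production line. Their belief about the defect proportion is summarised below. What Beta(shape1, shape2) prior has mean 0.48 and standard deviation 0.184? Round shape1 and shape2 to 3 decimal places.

First σ² = 0.033856. Setting shape1 = μn, shape2 = (1−μ)n with n = shape1+shape2,
μ(1−μ)/(n+1) = 0.033856 ⇒ n+1 = 0.2496/0.033856 = 7.3724 ⇒ n = 6.3724.
Hence shape1 = 0.48×6.3724 = 3.059, shape2 = 0.52×6.3724 = 3.314.

shape1 = 3.059, shape2 = 3.314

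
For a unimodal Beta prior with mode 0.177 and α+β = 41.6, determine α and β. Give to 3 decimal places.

α = 8.009, β = 33.591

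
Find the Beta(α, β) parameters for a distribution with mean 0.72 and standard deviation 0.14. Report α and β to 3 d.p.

σ² = 0.14² = 0.0196.
With s = α+β, Var = μ(1−μ)/(s+1), so s+1 = (0.72×0.28)/0.0196 = 10.2857 and s = 9.2857.
α = μs = 6.686, β = (1−μ)s = 2.600.

α = 6.686, β = 2.600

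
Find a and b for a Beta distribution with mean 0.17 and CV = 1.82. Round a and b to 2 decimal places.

a = 0.08, b = 0.39

σ = CV·μ = 1.82×0.17 = 0.30940, so σ² = 0.095728.
s+1 = μ(1−μ)/σ² = 0.1411/0.095728 = 1.4740, so s = a+b = 0.4740.
a = μs = 0.08, b = (1−μ)s = 0.39.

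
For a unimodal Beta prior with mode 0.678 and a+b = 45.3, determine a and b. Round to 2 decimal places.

a = 30.36, b = 14.94

Mode = (a−1)/(κ−2) with κ = a+b, so a−1 = 0.678·43.3 = 29.36.
a = 30.36; b = κ − a = 14.94.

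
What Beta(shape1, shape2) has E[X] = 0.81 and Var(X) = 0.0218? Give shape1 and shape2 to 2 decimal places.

shape1 = 4.91, shape2 = 1.15

Write ν = shape1+shape2; then shape1 = μν and Var = μ(1−μ)/(ν+1).
ν = μ(1−μ)/Var − 1 = 0.1539/0.0218 − 1 = 6.0596.
shape1 = 0.81·6.0596 = 4.91, shape2 = 0.19·6.0596 = 1.15.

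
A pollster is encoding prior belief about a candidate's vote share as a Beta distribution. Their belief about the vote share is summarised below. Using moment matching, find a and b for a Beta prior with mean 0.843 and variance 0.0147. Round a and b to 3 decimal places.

a = 6.747, b = 1.257

Write ν = a+b; then a = μν and Var = μ(1−μ)/(ν+1).
ν = μ(1−μ)/Var − 1 = 0.132351/0.0147 − 1 = 8.0035.
a = 0.843·8.0035 = 6.747, b = 0.157·8.0035 = 1.257.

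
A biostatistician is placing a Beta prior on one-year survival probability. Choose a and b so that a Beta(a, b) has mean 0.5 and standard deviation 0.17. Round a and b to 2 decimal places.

a = 3.83, b = 3.83

σ² = 0.17² = 0.0289.
With s = a+b, Var = μ(1−μ)/(s+1), so s+1 = (0.5×0.5)/0.0289 = 8.6505 and s = 7.6505.
a = μs = 3.83, b = (1−μ)s = 3.83.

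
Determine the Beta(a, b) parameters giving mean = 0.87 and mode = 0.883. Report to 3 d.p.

a = 51.263, b = 7.660

With s = a+b: μ = a/s and mode = (a−1)/(s−2). Eliminating a = μs,
μs − 1 = m(s−2) ⇒ s(μ−m) = 1−2m ⇒ s = -0.766/-0.013 = 58.9231.
So a = μs = 51.263, b = (1−μ)s = 7.660.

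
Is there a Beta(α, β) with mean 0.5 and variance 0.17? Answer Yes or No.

The Beta variance bound is σ² < μ(1−μ).
Here μ(1−μ) = 0.5×0.5 = 0.25, and 0.17 < 0.25.

Yes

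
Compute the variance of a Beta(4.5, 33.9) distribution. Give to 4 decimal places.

α+β = 38.4 and αβ = 152.55, so Var = αβ/[(α+β)²(α+β+1)] = 152.55/58097.664 = 0.0026.

0.0026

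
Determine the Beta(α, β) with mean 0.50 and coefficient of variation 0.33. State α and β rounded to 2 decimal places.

α = 4.09, β = 4.09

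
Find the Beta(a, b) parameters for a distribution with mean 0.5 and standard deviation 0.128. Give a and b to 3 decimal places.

a = 7.129, b = 7.129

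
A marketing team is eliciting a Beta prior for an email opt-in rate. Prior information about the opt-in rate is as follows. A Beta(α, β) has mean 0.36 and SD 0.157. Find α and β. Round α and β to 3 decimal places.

α = 3.005, β = 5.342

σ² = 0.157² = 0.024649.
With s = α+β, Var = μ(1−μ)/(s+1), so s+1 = (0.36×0.64)/0.024649 = 9.3472 and s = 8.3472.
α = μs = 3.005, β = (1−μ)s = 5.342.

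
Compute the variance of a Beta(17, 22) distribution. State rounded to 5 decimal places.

0.00615

μ = 17/39 = 0.435897; Var = μ(1−μ)/(α+β+1) = 0.2458909/40 = 0.00615.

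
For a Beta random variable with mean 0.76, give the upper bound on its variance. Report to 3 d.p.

0.182

For fixed mean μ the Beta variance is μ(1−μ)/(α+β+1), increasing as α+β decreases.
Its least upper bound (not attained) is μ(1−μ) = 0.76·0.24 = 0.182.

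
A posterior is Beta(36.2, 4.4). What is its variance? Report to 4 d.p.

0.0023

Var = αβ/[(α+β)²(α+β+1)] = (36.2×4.4)/(40.6²×41.6) = 159.28/68571.776 = 0.0023.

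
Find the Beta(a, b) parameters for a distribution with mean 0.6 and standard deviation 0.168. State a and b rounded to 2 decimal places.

Variance = 0.168² = 0.028224. The moment-matching identity a+b = μ(1−μ)/Var − 1 gives
a+b = 0.24/0.028224 − 1 = 7.5034, so a = μ·7.5034 = 4.50 and b = (1−μ)·7.5034 = 3.00.

a = 4.50, b = 3.00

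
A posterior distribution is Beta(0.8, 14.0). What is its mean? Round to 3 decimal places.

0.054

E[X] = α/(α+β) = 0.8/14.8 = 0.054.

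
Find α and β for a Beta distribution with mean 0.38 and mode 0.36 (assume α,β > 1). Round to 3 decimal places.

α = 5.320, β = 8.680

Let s = α+β. Mean gives α = μs = 0.38s; mode gives (α−1)/(s−2) = 0.36.
Substituting: 0.38s − 1 = 0.36(s−2) = 0.36s − 0.72, so 0.02s = 0.28 and s = 14.0000.
Then α = 0.38×14.0000 = 5.320 and β = s−α = 8.680.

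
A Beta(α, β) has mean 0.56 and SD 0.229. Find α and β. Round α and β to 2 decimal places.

α = 2.07, β = 1.63

First σ² = 0.052441. Setting α = μn, β = (1−μ)n with n = α+β,
μ(1−μ)/(n+1) = 0.052441 ⇒ n+1 = 0.2464/0.052441 = 4.6986 ⇒ n = 3.6986.
Hence α = 0.56×3.6986 = 2.07, β = 0.44×3.6986 = 1.63.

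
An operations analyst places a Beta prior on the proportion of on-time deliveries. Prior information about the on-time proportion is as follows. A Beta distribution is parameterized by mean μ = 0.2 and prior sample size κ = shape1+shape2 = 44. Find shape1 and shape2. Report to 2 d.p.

shape1 = μκ = 0.2×44 = 8.80 and shape2 = (1−μ)κ = 0.8×44 = 35.20.

shape1 = 8.80, shape2 = 35.20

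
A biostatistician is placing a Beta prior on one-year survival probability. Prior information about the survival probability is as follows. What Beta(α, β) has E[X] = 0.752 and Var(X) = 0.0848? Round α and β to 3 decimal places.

Let s = α+β. The Beta variance is μ(1−μ)/(s+1).
So s+1 = μ(1−μ)/σ² = (0.752×0.248)/0.0848 = 0.186496/0.0848 = 2.1992, giving s = 1.1992.
Then α = μs = 0.752×1.1992 = 0.902 and β = (1−μ)s = 0.248×1.1992 = 0.297.

α = 0.902, β = 0.297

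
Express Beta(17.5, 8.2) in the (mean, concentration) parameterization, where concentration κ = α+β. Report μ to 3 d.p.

μ = 0.681, κ = 25.7

κ = α+β = 17.5+8.2 = 25.7; μ = α/κ = 17.5/25.7 = 0.681.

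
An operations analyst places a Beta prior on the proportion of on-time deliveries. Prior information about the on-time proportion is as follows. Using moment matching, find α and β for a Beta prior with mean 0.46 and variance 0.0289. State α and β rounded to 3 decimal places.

Write ν = α+β; then α = μν and Var = μ(1−μ)/(ν+1).
ν = μ(1−μ)/Var − 1 = 0.2484/0.0289 − 1 = 7.5952.
α = 0.46·7.5952 = 3.494, β = 0.54·7.5952 = 4.101.

α = 3.494, β = 4.101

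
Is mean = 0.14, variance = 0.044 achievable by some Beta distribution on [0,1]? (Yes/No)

Yes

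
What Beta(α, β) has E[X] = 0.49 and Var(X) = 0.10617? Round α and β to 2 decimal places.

Write ν = α+β; then α = μν and Var = μ(1−μ)/(ν+1).
ν = μ(1−μ)/Var − 1 = 0.2499/0.10617 − 1 = 1.3538.
α = 0.49·1.3538 = 0.66, β = 0.51·1.3538 = 0.69.

α = 0.66, β = 0.69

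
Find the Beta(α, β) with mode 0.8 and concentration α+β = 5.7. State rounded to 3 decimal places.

α = 3.960, β = 1.740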